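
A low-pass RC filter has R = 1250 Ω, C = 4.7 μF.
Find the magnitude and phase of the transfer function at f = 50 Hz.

Step 1 — Angular frequency: ω = 2π·50 = 314.2 rad/s.
Step 2 — Transfer function: H(jω) = 1/(1 + jωRC).
Step 3 — Denominator: 1 + jωRC = 1 + j·314.2·1250·4.7e-06 = 1 + j1.846.
Step 4 — H = 0.2269 - j0.4188.
Step 5 — Magnitude: |H| = 0.4764 (-6.4 dB); phase: φ = -61.6°.

|H| = 0.4764 (-6.4 dB), φ = -61.6°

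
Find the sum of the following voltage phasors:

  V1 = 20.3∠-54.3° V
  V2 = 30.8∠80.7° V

Step 1 — Convert each phasor to rectangular form:
  V1 = 20.3·(cos(-54.3°) + j·sin(-54.3°)) = 11.85 - j16.49 V
  V2 = 30.8·(cos(80.7°) + j·sin(80.7°)) = 4.977 + j30.4 V
Step 2 — Sum components: V_total = 16.82 + j13.91 V.
Step 3 — Convert to polar: |V_total| = 21.83 V, ∠V_total = 39.6°.

V_total = 21.83∠39.6° V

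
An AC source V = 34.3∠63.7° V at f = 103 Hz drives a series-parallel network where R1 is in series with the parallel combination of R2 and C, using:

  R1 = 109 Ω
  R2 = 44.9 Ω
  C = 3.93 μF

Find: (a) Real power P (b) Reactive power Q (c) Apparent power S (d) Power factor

Step 1 — Angular frequency: ω = 2π·f = 2π·103 = 647.2 rad/s.
Step 2 — Component impedances:
  R1: Z = R = 109 Ω
  R2: Z = R = 44.9 Ω
  C: Z = 1/(jωC) = -j/(ω·C) = 0 - j393.2 Ω
Step 3 — Parallel branch: R2 || C = 1/(1/R2 + 1/C) = 44.32 - j5.061 Ω.
Step 4 — Series with R1: Z_total = R1 + (R2 || C) = 153.3 - j5.061 Ω = 153.4∠-1.9° Ω.
Step 5 — Source phasor: V = 34.3∠63.7° V = 15.2 + j30.75 V.
Step 6 — Current: I = V / Z = 0.0924 + j0.2036 A = 0.2236∠65.6° A.
Step 7 — Complex power: S = V·I* = 7.665 - j0.253 VA.
Step 8 — Real power: P = Re(S) = 7.665 W.
Step 9 — Reactive power: Q = Im(S) = -0.253 VAR.
Step 10 — Apparent power: |S| = 7.669 VA.
Step 11 — Power factor: PF = P/|S| = 0.9995 (leading).

(a) P = 7.665 W  (b) Q = -0.253 VAR  (c) S = 7.669 VA  (d) PF = 0.9995 (leading)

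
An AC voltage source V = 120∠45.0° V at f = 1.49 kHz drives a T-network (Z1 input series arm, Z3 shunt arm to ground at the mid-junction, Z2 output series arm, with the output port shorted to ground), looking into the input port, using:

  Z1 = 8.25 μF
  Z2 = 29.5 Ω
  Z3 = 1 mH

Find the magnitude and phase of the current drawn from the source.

Step 1 — Angular frequency: ω = 2π·f = 2π·1490 = 9362 rad/s.
Step 2 — Component impedances:
  Z1: Z = 1/(jωC) = -j/(ω·C) = 0 - j12.95 Ω
  Z2: Z = R = 29.5 Ω
  Z3: Z = jωL = j·9362·0.001 = 0 + j9.362 Ω
Step 3 — With the output port shorted to ground, the output series arm Z2 runs from the junction to ground; the shunt arm Z3 also runs from the junction to ground. They appear in parallel: Z3 || Z2 = 2.699 + j8.505 Ω.
Step 4 — Series with input arm Z1: Z_in = Z1 + (Z3 || Z2) = 2.699 - j4.442 Ω = 5.198∠-58.7° Ω.
Step 5 — Source phasor: V = 120∠45.0° V = 84.85 + j84.85 V.
Step 6 — Ohm's law: I = V / Z_total = (84.85 + j84.85) / (2.699 - j4.442) = -5.474 + j22.43 A.
Step 7 — Convert to polar: |I| = 23.09 A, ∠I = 103.7°.

I = 23.09∠103.7° A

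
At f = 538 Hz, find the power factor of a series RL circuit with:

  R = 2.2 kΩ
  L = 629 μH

Step 1 — Angular frequency: ω = 2π·f = 2π·538 = 3380 rad/s.
Step 2 — Component impedances:
  R: Z = R = 2200 Ω
  L: Z = jωL = j·3380·0.000629 = 0 + j2.126 Ω
Step 3 — Series combination: Z_total = R + L = 2200 + j2.126 Ω = 2200∠0.1° Ω.
Step 4 — Power factor: PF = cos(φ) = Re(Z)/|Z| = 2200/2200 = 1.
Step 5 — Type: Im(Z) = 2.126 ⇒ lagging (phase φ = 0.1°).

PF = 1 (lagging, φ = 0.1°)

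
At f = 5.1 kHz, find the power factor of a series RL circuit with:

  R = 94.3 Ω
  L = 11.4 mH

Step 1 — Angular frequency: ω = 2π·f = 2π·5100 = 3.204e+04 rad/s.
Step 2 — Component impedances:
  R: Z = R = 94.3 Ω
  L: Z = jωL = j·3.204e+04·0.0114 = 0 + j365.3 Ω
Step 3 — Series combination: Z_total = R + L = 94.3 + j365.3 Ω = 377.3∠75.5° Ω.
Step 4 — Power factor: PF = cos(φ) = Re(Z)/|Z| = 94.3/377.3 = 0.2499.
Step 5 — Type: Im(Z) = 365.3 ⇒ lagging (phase φ = 75.5°).

PF = 0.2499 (lagging, φ = 75.5°)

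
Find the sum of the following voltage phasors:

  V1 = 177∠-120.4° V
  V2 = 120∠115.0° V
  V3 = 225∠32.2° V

Step 1 — Convert each phasor to rectangular form:
  V1 = 177·(cos(-120.4°) + j·sin(-120.4°)) = -89.57 - j152.7 V
  V2 = 120·(cos(115.0°) + j·sin(115.0°)) = -50.71 + j108.8 V
  V3 = 225·(cos(32.2°) + j·sin(32.2°)) = 190.4 + j119.9 V
Step 2 — Sum components: V_total = 50.11 + j75.99 V.
Step 3 — Convert to polar: |V_total| = 91.02 V, ∠V_total = 56.6°.

V_total = 91.02∠56.6° V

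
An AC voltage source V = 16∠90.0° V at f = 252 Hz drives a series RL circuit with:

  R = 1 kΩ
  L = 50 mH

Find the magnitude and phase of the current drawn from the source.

Step 1 — Angular frequency: ω = 2π·f = 2π·252 = 1583 rad/s.
Step 2 — Component impedances:
  R: Z = R = 1000 Ω
  L: Z = jωL = j·1583·0.05 = 0 + j79.17 Ω
Step 3 — Series combination: Z_total = R + L = 1000 + j79.17 Ω = 1003∠4.5° Ω.
Step 4 — Source phasor: V = 16∠90.0° V = 0 + j16 V.
Step 5 — Ohm's law: I = V / Z_total = (0 + j16) / (1000 + j79.17) = 0.001259 + j0.0159 A.
Step 6 — Convert to polar: |I| = 0.01595 A, ∠I = 85.5°.

I = 0.01595∠85.5° A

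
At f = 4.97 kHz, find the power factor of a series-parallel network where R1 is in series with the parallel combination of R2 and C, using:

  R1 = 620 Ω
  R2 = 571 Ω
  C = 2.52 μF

Step 1 — Angular frequency: ω = 2π·f = 2π·4970 = 3.123e+04 rad/s.
Step 2 — Component impedances:
  R1: Z = R = 620 Ω
  R2: Z = R = 571 Ω
  C: Z = 1/(jωC) = -j/(ω·C) = 0 - j12.71 Ω
Step 3 — Parallel branch: R2 || C = 1/(1/R2 + 1/C) = 0.2827 - j12.7 Ω.
Step 4 — Series with R1: Z_total = R1 + (R2 || C) = 620.3 - j12.7 Ω = 620.4∠-1.2° Ω.
Step 5 — Power factor: PF = cos(φ) = Re(Z)/|Z| = 620.3/620.4 = 0.9998.
Step 6 — Type: Im(Z) = -12.7 ⇒ leading (phase φ = -1.2°).

PF = 0.9998 (leading, φ = -1.2°)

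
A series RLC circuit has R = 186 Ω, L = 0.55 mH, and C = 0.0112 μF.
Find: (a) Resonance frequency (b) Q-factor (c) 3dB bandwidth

Step 1 — Resonance: ω₀ = 1/√(LC) = 1/√(0.00055·1.12e-08) = 4.029e+05 rad/s.
Step 2 — f₀ = ω₀/(2π) = 6.413e+04 Hz.
Step 3 — Series Q: Q = ω₀L/R = 4.029e+05·0.00055/186 = 1.191.
Step 4 — Bandwidth: Δω = ω₀/Q = 3.382e+05 rad/s; BW = Δω/(2π) = 5.382e+04 Hz.

(a) f₀ = 6.413e+04 Hz  (b) Q = 1.191  (c) BW = 5.382e+04 Hz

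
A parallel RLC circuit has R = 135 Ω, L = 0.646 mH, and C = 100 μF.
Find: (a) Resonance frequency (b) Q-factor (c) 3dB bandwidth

Step 1 — Resonance: ω₀ = 1/√(LC) = 1/√(0.000646·0.0001) = 3934 rad/s.
Step 2 — f₀ = ω₀/(2π) = 626.2 Hz.
Step 3 — Parallel Q: Q = R/(ω₀L) = 135/(3934·0.000646) = 53.12.
Step 4 — Bandwidth: Δω = ω₀/Q = 74.07 rad/s; BW = Δω/(2π) = 11.79 Hz.

(a) f₀ = 626.2 Hz  (b) Q = 53.12  (c) BW = 11.79 Hz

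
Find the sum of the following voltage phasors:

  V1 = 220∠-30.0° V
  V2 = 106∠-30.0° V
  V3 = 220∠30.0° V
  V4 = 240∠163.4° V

Step 1 — Convert each phasor to rectangular form:
  V1 = 220·(cos(-30.0°) + j·sin(-30.0°)) = 190.5 - j110 V
  V2 = 106·(cos(-30.0°) + j·sin(-30.0°)) = 91.8 - j53 V
  V3 = 220·(cos(30.0°) + j·sin(30.0°)) = 190.5 + j110 V
  V4 = 240·(cos(163.4°) + j·sin(163.4°)) = -230 + j68.57 V
Step 2 — Sum components: V_total = 242.9 + j15.57 V.
Step 3 — Convert to polar: |V_total| = 243.4 V, ∠V_total = 3.7°.

V_total = 243.4∠3.7° V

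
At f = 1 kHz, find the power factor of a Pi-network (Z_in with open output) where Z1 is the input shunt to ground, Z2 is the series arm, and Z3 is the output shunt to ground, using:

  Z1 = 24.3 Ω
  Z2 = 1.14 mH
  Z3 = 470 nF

Step 1 — Angular frequency: ω = 2π·f = 2π·1000 = 6283 rad/s.
Step 2 — Component impedances:
  Z1: Z = R = 24.3 Ω
  Z2: Z = jωL = j·6283·0.00114 = 0 + j7.163 Ω
  Z3: Z = 1/(jωC) = -j/(ω·C) = 0 - j338.6 Ω
Step 3 — With open output, the series arm Z2 and the output shunt Z3 appear in series to ground: Z2 + Z3 = 0 - j331.5 Ω.
Step 4 — Parallel with input shunt Z1: Z_in = Z1 || (Z2 + Z3) = 24.17 - j1.772 Ω = 24.23∠-4.2° Ω.
Step 5 — Power factor: PF = cos(φ) = Re(Z)/|Z| = 24.17/24.235 = 0.9973.
Step 6 — Type: Im(Z) = -1.772 ⇒ leading (phase φ = -4.2°).

PF = 0.9973 (leading, φ = -4.2°)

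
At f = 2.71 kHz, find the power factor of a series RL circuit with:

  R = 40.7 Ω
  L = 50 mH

Step 1 — Angular frequency: ω = 2π·f = 2π·2710 = 1.703e+04 rad/s.
Step 2 — Component impedances:
  R: Z = R = 40.7 Ω
  L: Z = jωL = j·1.703e+04·0.05 = 0 + j851.4 Ω
Step 3 — Series combination: Z_total = R + L = 40.7 + j851.4 Ω = 852.3∠87.3° Ω.
Step 4 — Power factor: PF = cos(φ) = Re(Z)/|Z| = 40.7/852.3 = 0.04775.
Step 5 — Type: Im(Z) = 851.4 ⇒ lagging (phase φ = 87.3°).

PF = 0.04775 (lagging, φ = 87.3°)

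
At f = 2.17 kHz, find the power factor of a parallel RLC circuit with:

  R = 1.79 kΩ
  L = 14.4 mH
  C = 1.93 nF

Step 1 — Angular frequency: ω = 2π·f = 2π·2170 = 1.363e+04 rad/s.
Step 2 — Component impedances:
  R: Z = R = 1790 Ω
  L: Z = jωL = j·1.363e+04·0.0144 = 0 + j196.3 Ω
  C: Z = 1/(jωC) = -j/(ω·C) = 0 - j3.8e+04 Ω
Step 3 — Parallel combination: 1/Z_total = 1/R + 1/L + 1/C; Z_total = 21.5 + j195 Ω = 196.2∠83.7° Ω.
Step 4 — Power factor: PF = cos(φ) = Re(Z)/|Z| = 21.5/196.2 = 0.1096.
Step 5 — Type: Im(Z) = 195 ⇒ lagging (phase φ = 83.7°).

PF = 0.1096 (lagging, φ = 83.7°)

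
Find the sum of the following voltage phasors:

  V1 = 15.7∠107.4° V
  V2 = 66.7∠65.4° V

Step 1 — Convert each phasor to rectangular form:
  V1 = 15.7·(cos(107.4°) + j·sin(107.4°)) = -4.695 + j14.98 V
  V2 = 66.7·(cos(65.4°) + j·sin(65.4°)) = 27.77 + j60.65 V
Step 2 — Sum components: V_total = 23.07 + j75.63 V.
Step 3 — Convert to polar: |V_total| = 79.07 V, ∠V_total = 73.0°.

V_total = 79.07∠73.0° V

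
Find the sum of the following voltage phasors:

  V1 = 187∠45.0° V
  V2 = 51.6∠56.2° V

Step 1 — Convert each phasor to rectangular form:
  V1 = 187·(cos(45.0°) + j·sin(45.0°)) = 132.2 + j132.2 V
  V2 = 51.6·(cos(56.2°) + j·sin(56.2°)) = 28.7 + j42.88 V
Step 2 — Sum components: V_total = 160.9 + j175.1 V.
Step 3 — Convert to polar: |V_total| = 237.8 V, ∠V_total = 47.4°.

V_total = 237.8∠47.4° V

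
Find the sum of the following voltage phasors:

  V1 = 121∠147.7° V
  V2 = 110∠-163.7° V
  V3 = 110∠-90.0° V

Step 1 — Convert each phasor to rectangular form:
  V1 = 121·(cos(147.7°) + j·sin(147.7°)) = -102.3 + j64.66 V
  V2 = 110·(cos(-163.7°) + j·sin(-163.7°)) = -105.6 - j30.87 V
  V3 = 110·(cos(-90.0°) + j·sin(-90.0°)) = 0 - j110 V
Step 2 — Sum components: V_total = -207.9 - j76.22 V.
Step 3 — Convert to polar: |V_total| = 221.4 V, ∠V_total = -159.9°.

V_total = 221.4∠-159.9° V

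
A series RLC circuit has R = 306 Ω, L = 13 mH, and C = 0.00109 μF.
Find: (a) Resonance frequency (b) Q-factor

Step 1 — Resonance condition Im(Z)=0 gives ω₀ = 1/√(LC).
Step 2 — ω₀ = 1/√(0.013·1.09e-09) = 2.657e+05 rad/s.
Step 3 — f₀ = ω₀/(2π) = 4.228e+04 Hz.
Step 4 — Series Q: Q = ω₀L/R = 2.657e+05·0.013/306 = 11.29.

(a) f₀ = 4.228e+04 Hz  (b) Q = 11.29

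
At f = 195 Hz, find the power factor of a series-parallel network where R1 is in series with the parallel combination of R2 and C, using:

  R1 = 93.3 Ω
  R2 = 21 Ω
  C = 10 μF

Step 1 — Angular frequency: ω = 2π·f = 2π·195 = 1225 rad/s.
Step 2 — Component impedances:
  R1: Z = R = 93.3 Ω
  R2: Z = R = 21 Ω
  C: Z = 1/(jωC) = -j/(ω·C) = 0 - j81.62 Ω
Step 3 — Parallel branch: R2 || C = 1/(1/R2 + 1/C) = 19.7 - j5.068 Ω.
Step 4 — Series with R1: Z_total = R1 + (R2 || C) = 113 - j5.068 Ω = 113.1∠-2.6° Ω.
Step 5 — Power factor: PF = cos(φ) = Re(Z)/|Z| = 113/113.11 = 0.999.
Step 6 — Type: Im(Z) = -5.068 ⇒ leading (phase φ = -2.6°).

PF = 0.999 (leading, φ = -2.6°)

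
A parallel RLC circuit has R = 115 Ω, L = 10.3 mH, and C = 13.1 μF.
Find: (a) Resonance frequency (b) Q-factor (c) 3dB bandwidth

Step 1 — Resonance: ω₀ = 1/√(LC) = 1/√(0.0103·1.31e-05) = 2722 rad/s.
Step 2 — f₀ = ω₀/(2π) = 433.3 Hz.
Step 3 — Parallel Q: Q = R/(ω₀L) = 115/(2722·0.0103) = 4.101.
Step 4 — Bandwidth: Δω = ω₀/Q = 663.8 rad/s; BW = Δω/(2π) = 105.6 Hz.

(a) f₀ = 433.3 Hz  (b) Q = 4.101  (c) BW = 105.6 Hz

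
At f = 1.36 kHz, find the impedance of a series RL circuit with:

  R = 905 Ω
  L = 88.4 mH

Step 1 — Angular frequency: ω = 2π·f = 2π·1360 = 8545 rad/s.
Step 2 — Component impedances:
  R: Z = R = 905 Ω
  L: Z = jωL = j·8545·0.0884 = 0 + j755.4 Ω
Step 3 — Series combination: Z_total = R + L = 905 + j755.4 Ω = 1179∠39.9° Ω.

Z = 905 + j755.4 Ω = 1179∠39.9° Ω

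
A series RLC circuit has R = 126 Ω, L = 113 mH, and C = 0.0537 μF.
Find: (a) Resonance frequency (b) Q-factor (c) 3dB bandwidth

Step 1 — Resonance: ω₀ = 1/√(LC) = 1/√(0.113·5.37e-08) = 1.284e+04 rad/s.
Step 2 — f₀ = ω₀/(2π) = 2043 Hz.
Step 3 — Series Q: Q = ω₀L/R = 1.284e+04·0.113/126 = 11.51.
Step 4 — Bandwidth: Δω = ω₀/Q = 1115 rad/s; BW = Δω/(2π) = 177.5 Hz.

(a) f₀ = 2043 Hz  (b) Q = 11.51  (c) BW = 177.5 Hz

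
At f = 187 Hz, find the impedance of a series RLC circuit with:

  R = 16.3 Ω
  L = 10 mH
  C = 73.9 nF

Step 1 — Angular frequency: ω = 2π·f = 2π·187 = 1175 rad/s.
Step 2 — Component impedances:
  R: Z = R = 16.3 Ω
  L: Z = jωL = j·1175·0.01 = 0 + j11.75 Ω
  C: Z = 1/(jωC) = -j/(ω·C) = 0 - j1.152e+04 Ω
Step 3 — Series combination: Z_total = R + L + C = 16.3 - j1.151e+04 Ω = 1.151e+04∠-89.9° Ω.

Z = 16.3 - j1.151e+04 Ω = 1.151e+04∠-89.9° Ω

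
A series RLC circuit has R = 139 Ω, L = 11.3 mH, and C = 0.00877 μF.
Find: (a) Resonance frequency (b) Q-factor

Step 1 — Resonance condition Im(Z)=0 gives ω₀ = 1/√(LC).
Step 2 — ω₀ = 1/√(0.0113·8.77e-09) = 1.005e+05 rad/s.
Step 3 — f₀ = ω₀/(2π) = 1.599e+04 Hz.
Step 4 — Series Q: Q = ω₀L/R = 1.005e+05·0.0113/139 = 8.166.

(a) f₀ = 1.599e+04 Hz  (b) Q = 8.166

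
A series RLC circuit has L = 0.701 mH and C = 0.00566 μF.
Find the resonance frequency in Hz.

Step 1 — Resonance condition Im(Z)=0 gives ω₀ = 1/√(LC).
Step 2 — ω₀ = 1/√(0.000701·5.66e-09) = 5.02e+05 rad/s.
Step 3 — f₀ = ω₀/(2π) = 7.99e+04 Hz.

f₀ = 7.99e+04 Hz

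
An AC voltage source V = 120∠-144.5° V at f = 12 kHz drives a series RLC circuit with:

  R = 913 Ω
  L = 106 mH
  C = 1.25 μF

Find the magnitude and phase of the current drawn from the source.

Step 1 — Angular frequency: ω = 2π·f = 2π·1.2e+04 = 7.54e+04 rad/s.
Step 2 — Component impedances:
  R: Z = R = 913 Ω
  L: Z = jωL = j·7.54e+04·0.106 = 0 + j7992 Ω
  C: Z = 1/(jωC) = -j/(ω·C) = 0 - j10.61 Ω
Step 3 — Series combination: Z_total = R + L + C = 913 + j7982 Ω = 8034∠83.5° Ω.
Step 4 — Source phasor: V = 120∠-144.5° V = -97.69 - j69.68 V.
Step 5 — Ohm's law: I = V / Z_total = (-97.69 - j69.68) / (913 + j7982) = -0.01 + j0.0111 A.
Step 6 — Convert to polar: |I| = 0.01494 A, ∠I = 132.0°.

I = 0.01494∠132.0° A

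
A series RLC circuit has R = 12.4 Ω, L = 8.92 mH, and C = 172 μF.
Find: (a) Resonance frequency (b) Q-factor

Step 1 — Resonance condition Im(Z)=0 gives ω₀ = 1/√(LC).
Step 2 — ω₀ = 1/√(0.00892·0.000172) = 807.3 rad/s.
Step 3 — f₀ = ω₀/(2π) = 128.5 Hz.
Step 4 — Series Q: Q = ω₀L/R = 807.3·0.00892/12.4 = 0.5808.

(a) f₀ = 128.5 Hz  (b) Q = 0.5808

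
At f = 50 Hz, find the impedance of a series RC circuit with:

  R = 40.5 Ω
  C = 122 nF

Step 1 — Angular frequency: ω = 2π·f = 2π·50 = 314.2 rad/s.
Step 2 — Component impedances:
  R: Z = R = 40.5 Ω
  C: Z = 1/(jωC) = -j/(ω·C) = 0 - j2.609e+04 Ω
Step 3 — Series combination: Z_total = R + C = 40.5 - j2.609e+04 Ω = 2.609e+04∠-89.9° Ω.

Z = 40.5 - j2.609e+04 Ω = 2.609e+04∠-89.9° Ω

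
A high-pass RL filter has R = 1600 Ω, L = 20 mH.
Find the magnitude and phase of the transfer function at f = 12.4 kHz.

Step 1 — Angular frequency: ω = 2π·1.24e+04 = 7.791e+04 rad/s.
Step 2 — Transfer function: H(jω) = jωL/(R + jωL).
Step 3 — Numerator jωL = j·1558; denominator R + jωL = 1600 + j1558.
Step 4 — H = 0.4868 + j0.4998.
Step 5 — Magnitude: |H| = 0.6977 (-3.1 dB); phase: φ = 45.8°.

|H| = 0.6977 (-3.1 dB), φ = 45.8°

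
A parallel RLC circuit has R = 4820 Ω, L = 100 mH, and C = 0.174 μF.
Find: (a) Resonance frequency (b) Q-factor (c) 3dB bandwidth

Step 1 — Resonance: ω₀ = 1/√(LC) = 1/√(0.1·1.74e-07) = 7581 rad/s.
Step 2 — f₀ = ω₀/(2π) = 1207 Hz.
Step 3 — Parallel Q: Q = R/(ω₀L) = 4820/(7581·0.1) = 6.358.
Step 4 — Bandwidth: Δω = ω₀/Q = 1192 rad/s; BW = Δω/(2π) = 189.8 Hz.

(a) f₀ = 1207 Hz  (b) Q = 6.358  (c) BW = 189.8 Hz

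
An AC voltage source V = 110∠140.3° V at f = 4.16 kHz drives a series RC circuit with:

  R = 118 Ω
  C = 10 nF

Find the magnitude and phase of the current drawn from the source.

Step 1 — Angular frequency: ω = 2π·f = 2π·4160 = 2.614e+04 rad/s.
Step 2 — Component impedances:
  R: Z = R = 118 Ω
  C: Z = 1/(jωC) = -j/(ω·C) = 0 - j3826 Ω
Step 3 — Series combination: Z_total = R + C = 118 - j3826 Ω = 3828∠-88.2° Ω.
Step 4 — Source phasor: V = 110∠140.3° V = -84.63 + j70.26 V.
Step 5 — Ohm's law: I = V / Z_total = (-84.63 + j70.26) / (118 - j3826) = -0.01903 - j0.02153 A.
Step 6 — Convert to polar: |I| = 0.02874 A, ∠I = -131.5°.

I = 0.02874∠-131.5° A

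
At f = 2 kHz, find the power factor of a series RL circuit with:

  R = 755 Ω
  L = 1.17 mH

Step 1 — Angular frequency: ω = 2π·f = 2π·2000 = 1.257e+04 rad/s.
Step 2 — Component impedances:
  R: Z = R = 755 Ω
  L: Z = jωL = j·1.257e+04·0.00117 = 0 + j14.7 Ω
Step 3 — Series combination: Z_total = R + L = 755 + j14.7 Ω = 755.1∠1.1° Ω.
Step 4 — Power factor: PF = cos(φ) = Re(Z)/|Z| = 755/755.14 = 0.9998.
Step 5 — Type: Im(Z) = 14.7 ⇒ lagging (phase φ = 1.1°).

PF = 0.9998 (lagging, φ = 1.1°)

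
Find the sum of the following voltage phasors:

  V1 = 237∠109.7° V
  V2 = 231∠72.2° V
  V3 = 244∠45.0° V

Step 1 — Convert each phasor to rectangular form:
  V1 = 237·(cos(109.7°) + j·sin(109.7°)) = -79.89 + j223.1 V
  V2 = 231·(cos(72.2°) + j·sin(72.2°)) = 70.62 + j219.9 V
  V3 = 244·(cos(45.0°) + j·sin(45.0°)) = 172.5 + j172.5 V
Step 2 — Sum components: V_total = 163.3 + j615.6 V.
Step 3 — Convert to polar: |V_total| = 636.9 V, ∠V_total = 75.1°.

V_total = 636.9∠75.1° V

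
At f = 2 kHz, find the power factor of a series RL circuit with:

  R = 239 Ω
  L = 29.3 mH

Step 1 — Angular frequency: ω = 2π·f = 2π·2000 = 1.257e+04 rad/s.
Step 2 — Component impedances:
  R: Z = R = 239 Ω
  L: Z = jωL = j·1.257e+04·0.0293 = 0 + j368.2 Ω
Step 3 — Series combination: Z_total = R + L = 239 + j368.2 Ω = 439∠57.0° Ω.
Step 4 — Power factor: PF = cos(φ) = Re(Z)/|Z| = 239/438.96 = 0.5445.
Step 5 — Type: Im(Z) = 368.2 ⇒ lagging (phase φ = 57.0°).

PF = 0.5445 (lagging, φ = 57.0°)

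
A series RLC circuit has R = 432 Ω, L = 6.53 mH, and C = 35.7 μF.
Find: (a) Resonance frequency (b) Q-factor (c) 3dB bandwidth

Step 1 — Resonance condition Im(Z)=0 gives ω₀ = 1/√(LC).
Step 2 — ω₀ = 1/√(0.00653·3.57e-05) = 2071 rad/s.
Step 3 — f₀ = ω₀/(2π) = 329.6 Hz.
Step 4 — Series Q: Q = ω₀L/R = 2071·0.00653/432 = 0.03131.
Step 5 — 3dB bandwidth: Δω = ω₀/Q = 6.616e+04 rad/s; BW = Δω/(2π) = 1.053e+04 Hz.

(a) f₀ = 329.6 Hz  (b) Q = 0.03131  (c) BW = 1.053e+04 Hz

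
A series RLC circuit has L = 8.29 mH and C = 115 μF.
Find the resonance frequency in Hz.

Step 1 — Resonance condition Im(Z)=0 gives ω₀ = 1/√(LC).
Step 2 — ω₀ = 1/√(0.00829·0.000115) = 1024 rad/s.
Step 3 — f₀ = ω₀/(2π) = 163 Hz.

f₀ = 163 Hz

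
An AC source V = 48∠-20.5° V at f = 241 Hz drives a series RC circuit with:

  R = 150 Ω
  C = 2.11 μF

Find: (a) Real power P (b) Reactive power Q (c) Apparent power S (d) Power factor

Step 1 — Angular frequency: ω = 2π·f = 2π·241 = 1514 rad/s.
Step 2 — Component impedances:
  R: Z = R = 150 Ω
  C: Z = 1/(jωC) = -j/(ω·C) = 0 - j313 Ω
Step 3 — Series combination: Z_total = R + C = 150 - j313 Ω = 347.1∠-64.4° Ω.
Step 4 — Source phasor: V = 48∠-20.5° V = 44.96 - j16.81 V.
Step 5 — Current: I = V / Z = 0.09966 + j0.09589 A = 0.1383∠43.9° A.
Step 6 — Complex power: S = V·I* = 2.869 - j5.986 VA.
Step 7 — Real power: P = Re(S) = 2.869 W.
Step 8 — Reactive power: Q = Im(S) = -5.986 VAR.
Step 9 — Apparent power: |S| = 6.638 VA.
Step 10 — Power factor: PF = P/|S| = 0.4322 (leading).

(a) P = 2.869 W  (b) Q = -5.986 VAR  (c) S = 6.638 VA  (d) PF = 0.4322 (leading)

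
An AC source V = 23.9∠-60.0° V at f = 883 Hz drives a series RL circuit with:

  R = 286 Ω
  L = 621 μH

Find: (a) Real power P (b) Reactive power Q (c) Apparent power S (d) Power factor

Step 1 — Angular frequency: ω = 2π·f = 2π·883 = 5548 rad/s.
Step 2 — Component impedances:
  R: Z = R = 286 Ω
  L: Z = jωL = j·5548·0.000621 = 0 + j3.445 Ω
Step 3 — Series combination: Z_total = R + L = 286 + j3.445 Ω = 286∠0.7° Ω.
Step 4 — Source phasor: V = 23.9∠-60.0° V = 11.95 - j20.7 V.
Step 5 — Current: I = V / Z = 0.04091 - j0.07286 A = 0.08356∠-60.7° A.
Step 6 — Complex power: S = V·I* = 1.997 + j0.02406 VA.
Step 7 — Real power: P = Re(S) = 1.997 W.
Step 8 — Reactive power: Q = Im(S) = 0.02406 VAR.
Step 9 — Apparent power: |S| = 1.997 VA.
Step 10 — Power factor: PF = P/|S| = 0.9999 (lagging).

(a) P = 1.997 W  (b) Q = 0.02406 VAR  (c) S = 1.997 VA  (d) PF = 0.9999 (lagging)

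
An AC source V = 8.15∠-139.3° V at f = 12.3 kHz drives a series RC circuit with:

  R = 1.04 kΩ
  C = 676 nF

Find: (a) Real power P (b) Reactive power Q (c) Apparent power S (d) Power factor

Step 1 — Angular frequency: ω = 2π·f = 2π·1.23e+04 = 7.728e+04 rad/s.
Step 2 — Component impedances:
  R: Z = R = 1040 Ω
  C: Z = 1/(jωC) = -j/(ω·C) = 0 - j19.14 Ω
Step 3 — Series combination: Z_total = R + C = 1040 - j19.14 Ω = 1040∠-1.1° Ω.
Step 4 — Source phasor: V = 8.15∠-139.3° V = -6.179 - j5.315 V.
Step 5 — Current: I = V / Z = -0.005845 - j0.005218 A = 0.007835∠-138.2° A.
Step 6 — Complex power: S = V·I* = 0.06385 - j0.001175 VA.
Step 7 — Real power: P = Re(S) = 0.06385 W.
Step 8 — Reactive power: Q = Im(S) = -0.001175 VAR.
Step 9 — Apparent power: |S| = 0.06386 VA.
Step 10 — Power factor: PF = P/|S| = 0.9998 (leading).

(a) P = 0.06385 W  (b) Q = -0.001175 VAR  (c) S = 0.06386 VA  (d) PF = 0.9998 (leading)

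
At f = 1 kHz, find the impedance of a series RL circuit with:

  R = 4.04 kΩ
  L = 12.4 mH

Step 1 — Angular frequency: ω = 2π·f = 2π·1000 = 6283 rad/s.
Step 2 — Component impedances:
  R: Z = R = 4040 Ω
  L: Z = jωL = j·6283·0.0124 = 0 + j77.91 Ω
Step 3 — Series combination: Z_total = R + L = 4040 + j77.91 Ω = 4041∠1.1° Ω.

Z = 4040 + j77.91 Ω = 4041∠1.1° Ω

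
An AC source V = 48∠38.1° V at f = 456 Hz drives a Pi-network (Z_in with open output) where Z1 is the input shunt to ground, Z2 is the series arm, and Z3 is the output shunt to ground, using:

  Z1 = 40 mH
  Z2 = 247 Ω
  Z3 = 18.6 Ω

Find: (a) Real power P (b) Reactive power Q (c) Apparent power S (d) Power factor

Step 1 — Angular frequency: ω = 2π·f = 2π·456 = 2865 rad/s.
Step 2 — Component impedances:
  Z1: Z = jωL = j·2865·0.04 = 0 + j114.6 Ω
  Z2: Z = R = 247 Ω
  Z3: Z = R = 18.6 Ω
Step 3 — With open output, the series arm Z2 and the output shunt Z3 appear in series to ground: Z2 + Z3 = 265.6 Ω.
Step 4 — Parallel with input shunt Z1: Z_in = Z1 || (Z2 + Z3) = 41.69 + j96.62 Ω = 105.2∠66.7° Ω.
Step 5 — Source phasor: V = 48∠38.1° V = 37.77 + j29.62 V.
Step 6 — Current: I = V / Z = 0.4006 - j0.2181 A = 0.4562∠-28.6° A.
Step 7 — Complex power: S = V·I* = 8.675 + j20.1 VA.
Step 8 — Real power: P = Re(S) = 8.675 W.
Step 9 — Reactive power: Q = Im(S) = 20.1 VAR.
Step 10 — Apparent power: |S| = 21.9 VA.
Step 11 — Power factor: PF = P/|S| = 0.3962 (lagging).

(a) P = 8.675 W  (b) Q = 20.1 VAR  (c) S = 21.9 VA  (d) PF = 0.3962 (lagging)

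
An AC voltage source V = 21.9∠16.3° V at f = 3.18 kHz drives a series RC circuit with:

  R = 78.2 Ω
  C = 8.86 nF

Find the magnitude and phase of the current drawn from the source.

Step 1 — Angular frequency: ω = 2π·f = 2π·3180 = 1.998e+04 rad/s.
Step 2 — Component impedances:
  R: Z = R = 78.2 Ω
  C: Z = 1/(jωC) = -j/(ω·C) = 0 - j5649 Ω
Step 3 — Series combination: Z_total = R + C = 78.2 - j5649 Ω = 5649∠-89.2° Ω.
Step 4 — Source phasor: V = 21.9∠16.3° V = 21.02 + j6.147 V.
Step 5 — Ohm's law: I = V / Z_total = (21.02 + j6.147) / (78.2 - j5649) = -0.001036 + j0.003735 A.
Step 6 — Convert to polar: |I| = 0.003877 A, ∠I = 105.5°.

I = 0.003877∠105.5° A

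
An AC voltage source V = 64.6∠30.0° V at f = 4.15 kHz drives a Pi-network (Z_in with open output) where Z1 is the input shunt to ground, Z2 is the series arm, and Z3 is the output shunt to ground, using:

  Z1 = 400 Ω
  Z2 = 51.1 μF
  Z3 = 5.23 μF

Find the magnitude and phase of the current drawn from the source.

Step 1 — Angular frequency: ω = 2π·f = 2π·4150 = 2.608e+04 rad/s.
Step 2 — Component impedances:
  Z1: Z = R = 400 Ω
  Z2: Z = 1/(jωC) = -j/(ω·C) = 0 - j0.7505 Ω
  Z3: Z = 1/(jωC) = -j/(ω·C) = 0 - j7.333 Ω
Step 3 — With open output, the series arm Z2 and the output shunt Z3 appear in series to ground: Z2 + Z3 = 0 - j8.083 Ω.
Step 4 — Parallel with input shunt Z1: Z_in = Z1 || (Z2 + Z3) = 0.1633 - j8.08 Ω = 8.082∠-88.8° Ω.
Step 5 — Source phasor: V = 64.6∠30.0° V = 55.95 + j32.3 V.
Step 6 — Ohm's law: I = V / Z_total = (55.95 + j32.3) / (0.1633 - j8.08) = -3.856 + j7.002 A.
Step 7 — Convert to polar: |I| = 7.993 A, ∠I = 118.8°.

I = 7.993∠118.8° A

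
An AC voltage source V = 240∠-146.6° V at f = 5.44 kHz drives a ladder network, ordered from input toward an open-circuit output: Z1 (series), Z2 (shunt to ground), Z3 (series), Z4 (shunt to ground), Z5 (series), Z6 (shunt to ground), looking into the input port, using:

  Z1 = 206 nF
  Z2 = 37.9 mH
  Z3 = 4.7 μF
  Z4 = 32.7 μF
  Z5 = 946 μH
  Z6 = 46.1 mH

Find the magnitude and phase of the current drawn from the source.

Step 1 — Angular frequency: ω = 2π·f = 2π·5440 = 3.418e+04 rad/s.
Step 2 — Component impedances:
  Z1: Z = 1/(jωC) = -j/(ω·C) = 0 - j142 Ω
  Z2: Z = jωL = j·3.418e+04·0.0379 = 0 + j1295 Ω
  Z3: Z = 1/(jωC) = -j/(ω·C) = 0 - j6.225 Ω
  Z4: Z = 1/(jωC) = -j/(ω·C) = 0 - j0.8947 Ω
  Z5: Z = jωL = j·3.418e+04·0.000946 = 0 + j32.33 Ω
  Z6: Z = jωL = j·3.418e+04·0.0461 = 0 + j1576 Ω
Step 3 — Ladder network (open output): work backward from the far end, alternating series and parallel combinations. Z_in = 0 - j149.2 Ω = 149.2∠-90.0° Ω.
Step 4 — Source phasor: V = 240∠-146.6° V = -200.4 - j132.1 V.
Step 5 — Ohm's law: I = V / Z_total = (-200.4 - j132.1) / (0 - j149.2) = 0.8856 - j1.343 A.
Step 6 — Convert to polar: |I| = 1.609 A, ∠I = -56.6°.

I = 1.609∠-56.6° A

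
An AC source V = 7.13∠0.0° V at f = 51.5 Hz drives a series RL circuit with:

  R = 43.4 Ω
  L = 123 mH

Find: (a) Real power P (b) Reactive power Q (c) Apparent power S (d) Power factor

Step 1 — Angular frequency: ω = 2π·f = 2π·51.5 = 323.6 rad/s.
Step 2 — Component impedances:
  R: Z = R = 43.4 Ω
  L: Z = jωL = j·323.6·0.123 = 0 + j39.8 Ω
Step 3 — Series combination: Z_total = R + L = 43.4 + j39.8 Ω = 58.89∠42.5° Ω.
Step 4 — Source phasor: V = 7.13∠0.0° V = 7.13 V.
Step 5 — Current: I = V / Z = 0.08924 - j0.08184 A = 0.1211∠-42.5° A.
Step 6 — Complex power: S = V·I* = 0.6363 + j0.5835 VA.
Step 7 — Real power: P = Re(S) = 0.6363 W.
Step 8 — Reactive power: Q = Im(S) = 0.5835 VAR.
Step 9 — Apparent power: |S| = 0.8633 VA.
Step 10 — Power factor: PF = P/|S| = 0.737 (lagging).

(a) P = 0.6363 W  (b) Q = 0.5835 VAR  (c) S = 0.8633 VA  (d) PF = 0.737 (lagging)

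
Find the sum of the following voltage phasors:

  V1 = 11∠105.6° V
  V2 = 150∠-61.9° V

Step 1 — Convert each phasor to rectangular form:
  V1 = 11·(cos(105.6°) + j·sin(105.6°)) = -2.958 + j10.59 V
  V2 = 150·(cos(-61.9°) + j·sin(-61.9°)) = 70.65 - j132.3 V
Step 2 — Sum components: V_total = 67.69 - j121.7 V.
Step 3 — Convert to polar: |V_total| = 139.3 V, ∠V_total = -60.9°.

V_total = 139.3∠-60.9° V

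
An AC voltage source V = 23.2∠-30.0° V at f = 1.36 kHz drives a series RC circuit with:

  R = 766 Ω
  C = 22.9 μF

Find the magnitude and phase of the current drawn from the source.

Step 1 — Angular frequency: ω = 2π·f = 2π·1360 = 8545 rad/s.
Step 2 — Component impedances:
  R: Z = R = 766 Ω
  C: Z = 1/(jωC) = -j/(ω·C) = 0 - j5.11 Ω
Step 3 — Series combination: Z_total = R + C = 766 - j5.11 Ω = 766∠-0.4° Ω.
Step 4 — Source phasor: V = 23.2∠-30.0° V = 20.09 - j11.6 V.
Step 5 — Ohm's law: I = V / Z_total = (20.09 - j11.6) / (766 - j5.11) = 0.02633 - j0.01497 A.
Step 6 — Convert to polar: |I| = 0.03029 A, ∠I = -29.6°.

I = 0.03029∠-29.6° A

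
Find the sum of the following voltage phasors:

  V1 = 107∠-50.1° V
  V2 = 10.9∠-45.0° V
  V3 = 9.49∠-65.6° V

Step 1 — Convert each phasor to rectangular form:
  V1 = 107·(cos(-50.1°) + j·sin(-50.1°)) = 68.64 - j82.09 V
  V2 = 10.9·(cos(-45.0°) + j·sin(-45.0°)) = 7.707 - j7.707 V
  V3 = 9.49·(cos(-65.6°) + j·sin(-65.6°)) = 3.92 - j8.642 V
Step 2 — Sum components: V_total = 80.26 - j98.44 V.
Step 3 — Convert to polar: |V_total| = 127 V, ∠V_total = -50.8°.

V_total = 127∠-50.8° V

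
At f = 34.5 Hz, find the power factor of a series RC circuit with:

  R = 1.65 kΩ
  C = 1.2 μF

Step 1 — Angular frequency: ω = 2π·f = 2π·34.5 = 216.8 rad/s.
Step 2 — Component impedances:
  R: Z = R = 1650 Ω
  C: Z = 1/(jωC) = -j/(ω·C) = 0 - j3844 Ω
Step 3 — Series combination: Z_total = R + C = 1650 - j3844 Ω = 4183∠-66.8° Ω.
Step 4 — Power factor: PF = cos(φ) = Re(Z)/|Z| = 1650/4183.5 = 0.3944.
Step 5 — Type: Im(Z) = -3844 ⇒ leading (phase φ = -66.8°).

PF = 0.3944 (leading, φ = -66.8°)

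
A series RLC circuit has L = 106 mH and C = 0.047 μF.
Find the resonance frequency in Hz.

Step 1 — Resonance condition Im(Z)=0 gives ω₀ = 1/√(LC).
Step 2 — ω₀ = 1/√(0.106·4.7e-08) = 1.417e+04 rad/s.
Step 3 — f₀ = ω₀/(2π) = 2255 Hz.

f₀ = 2255 Hz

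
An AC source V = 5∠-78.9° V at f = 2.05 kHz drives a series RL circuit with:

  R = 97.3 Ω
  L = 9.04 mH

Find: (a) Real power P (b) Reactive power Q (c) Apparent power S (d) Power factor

Step 1 — Angular frequency: ω = 2π·f = 2π·2050 = 1.288e+04 rad/s.
Step 2 — Component impedances:
  R: Z = R = 97.3 Ω
  L: Z = jωL = j·1.288e+04·0.00904 = 0 + j116.4 Ω
Step 3 — Series combination: Z_total = R + L = 97.3 + j116.4 Ω = 151.7∠50.1° Ω.
Step 4 — Source phasor: V = 5∠-78.9° V = 0.9626 - j4.906 V.
Step 5 — Current: I = V / Z = -0.02074 - j0.0256 A = 0.03295∠-129.0° A.
Step 6 — Complex power: S = V·I* = 0.1056 + j0.1264 VA.
Step 7 — Real power: P = Re(S) = 0.1056 W.
Step 8 — Reactive power: Q = Im(S) = 0.1264 VAR.
Step 9 — Apparent power: |S| = 0.1648 VA.
Step 10 — Power factor: PF = P/|S| = 0.6412 (lagging).

(a) P = 0.1056 W  (b) Q = 0.1264 VAR  (c) S = 0.1648 VA  (d) PF = 0.6412 (lagging)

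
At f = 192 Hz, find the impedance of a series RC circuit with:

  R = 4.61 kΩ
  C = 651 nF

Step 1 — Angular frequency: ω = 2π·f = 2π·192 = 1206 rad/s.
Step 2 — Component impedances:
  R: Z = R = 4610 Ω
  C: Z = 1/(jωC) = -j/(ω·C) = 0 - j1273 Ω
Step 3 — Series combination: Z_total = R + C = 4610 - j1273 Ω = 4783∠-15.4° Ω.

Z = 4610 - j1273 Ω = 4783∠-15.4° Ω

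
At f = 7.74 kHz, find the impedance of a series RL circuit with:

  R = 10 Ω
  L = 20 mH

Step 1 — Angular frequency: ω = 2π·f = 2π·7740 = 4.863e+04 rad/s.
Step 2 — Component impedances:
  R: Z = R = 10 Ω
  L: Z = jωL = j·4.863e+04·0.02 = 0 + j972.6 Ω
Step 3 — Series combination: Z_total = R + L = 10 + j972.6 Ω = 972.7∠89.4° Ω.

Z = 10 + j972.6 Ω = 972.7∠89.4° Ω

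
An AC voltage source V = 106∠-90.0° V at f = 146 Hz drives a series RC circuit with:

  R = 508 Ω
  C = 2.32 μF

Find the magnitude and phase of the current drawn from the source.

Step 1 — Angular frequency: ω = 2π·f = 2π·146 = 917.3 rad/s.
Step 2 — Component impedances:
  R: Z = R = 508 Ω
  C: Z = 1/(jωC) = -j/(ω·C) = 0 - j469.9 Ω
Step 3 — Series combination: Z_total = R + C = 508 - j469.9 Ω = 692∠-42.8° Ω.
Step 4 — Source phasor: V = 106∠-90.0° V = 0 - j106 V.
Step 5 — Ohm's law: I = V / Z_total = (0 - j106) / (508 - j469.9) = 0.104 - j0.1125 A.
Step 6 — Convert to polar: |I| = 0.1532 A, ∠I = -47.2°.

I = 0.1532∠-47.2° A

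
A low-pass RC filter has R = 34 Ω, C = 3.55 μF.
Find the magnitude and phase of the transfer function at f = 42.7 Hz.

Step 1 — Angular frequency: ω = 2π·42.7 = 268.3 rad/s.
Step 2 — Transfer function: H(jω) = 1/(1 + jωRC).
Step 3 — Denominator: 1 + jωRC = 1 + j·268.3·34·3.55e-06 = 1 + j0.03238.
Step 4 — H = 0.999 - j0.03235.
Step 5 — Magnitude: |H| = 0.9995 (-0.0 dB); phase: φ = -1.9°.

|H| = 0.9995 (-0.0 dB), φ = -1.9°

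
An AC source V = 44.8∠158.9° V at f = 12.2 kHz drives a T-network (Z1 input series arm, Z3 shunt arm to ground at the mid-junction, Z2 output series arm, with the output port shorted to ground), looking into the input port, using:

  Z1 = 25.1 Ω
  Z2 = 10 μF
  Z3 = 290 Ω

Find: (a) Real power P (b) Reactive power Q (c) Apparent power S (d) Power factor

Step 1 — Angular frequency: ω = 2π·f = 2π·1.22e+04 = 7.665e+04 rad/s.
Step 2 — Component impedances:
  Z1: Z = R = 25.1 Ω
  Z2: Z = 1/(jωC) = -j/(ω·C) = 0 - j1.305 Ω
  Z3: Z = R = 290 Ω
Step 3 — With the output port shorted to ground, the output series arm Z2 runs from the junction to ground; the shunt arm Z3 also runs from the junction to ground. They appear in parallel: Z3 || Z2 = 0.005868 - j1.305 Ω.
Step 4 — Series with input arm Z1: Z_in = Z1 + (Z3 || Z2) = 25.11 - j1.305 Ω = 25.14∠-3.0° Ω.
Step 5 — Source phasor: V = 44.8∠158.9° V = -41.8 + j16.13 V.
Step 6 — Current: I = V / Z = -1.694 + j0.5544 A = 1.782∠161.9° A.
Step 7 — Complex power: S = V·I* = 79.73 - j4.143 VA.
Step 8 — Real power: P = Re(S) = 79.73 W.
Step 9 — Reactive power: Q = Im(S) = -4.143 VAR.
Step 10 — Apparent power: |S| = 79.84 VA.
Step 11 — Power factor: PF = P/|S| = 0.9987 (leading).

(a) P = 79.73 W  (b) Q = -4.143 VAR  (c) S = 79.84 VA  (d) PF = 0.9987 (leading)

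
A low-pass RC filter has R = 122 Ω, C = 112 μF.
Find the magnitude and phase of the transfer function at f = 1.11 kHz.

Step 1 — Angular frequency: ω = 2π·1110 = 6974 rad/s.
Step 2 — Transfer function: H(jω) = 1/(1 + jωRC).
Step 3 — Denominator: 1 + jωRC = 1 + j·6974·122·0.000112 = 1 + j95.3.
Step 4 — H = 0.0001101 - j0.01049.
Step 5 — Magnitude: |H| = 0.01049 (-39.6 dB); phase: φ = -89.4°.

|H| = 0.01049 (-39.6 dB), φ = -89.4°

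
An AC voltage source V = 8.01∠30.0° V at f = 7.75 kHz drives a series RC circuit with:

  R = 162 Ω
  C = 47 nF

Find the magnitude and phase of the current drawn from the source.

Step 1 — Angular frequency: ω = 2π·f = 2π·7750 = 4.869e+04 rad/s.
Step 2 — Component impedances:
  R: Z = R = 162 Ω
  C: Z = 1/(jωC) = -j/(ω·C) = 0 - j436.9 Ω
Step 3 — Series combination: Z_total = R + C = 162 - j436.9 Ω = 466∠-69.7° Ω.
Step 4 — Source phasor: V = 8.01∠30.0° V = 6.937 + j4.005 V.
Step 5 — Ohm's law: I = V / Z_total = (6.937 + j4.005) / (162 - j436.9) = -0.002883 + j0.01695 A.
Step 6 — Convert to polar: |I| = 0.01719 A, ∠I = 99.7°.

I = 0.01719∠99.7° A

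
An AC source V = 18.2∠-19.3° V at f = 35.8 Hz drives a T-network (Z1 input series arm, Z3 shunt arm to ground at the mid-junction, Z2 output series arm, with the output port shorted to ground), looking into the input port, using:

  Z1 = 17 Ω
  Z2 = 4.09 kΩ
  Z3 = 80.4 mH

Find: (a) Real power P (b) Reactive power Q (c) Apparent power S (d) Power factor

Step 1 — Angular frequency: ω = 2π·f = 2π·35.8 = 224.9 rad/s.
Step 2 — Component impedances:
  Z1: Z = R = 17 Ω
  Z2: Z = R = 4090 Ω
  Z3: Z = jωL = j·224.9·0.0804 = 0 + j18.09 Ω
Step 3 — With the output port shorted to ground, the output series arm Z2 runs from the junction to ground; the shunt arm Z3 also runs from the junction to ground. They appear in parallel: Z3 || Z2 = 0.07997 + j18.08 Ω.
Step 4 — Series with input arm Z1: Z_in = Z1 + (Z3 || Z2) = 17.08 + j18.08 Ω = 24.88∠46.6° Ω.
Step 5 — Source phasor: V = 18.2∠-19.3° V = 17.18 - j6.015 V.
Step 6 — Current: I = V / Z = 0.2983 - j0.6681 A = 0.7316∠-65.9° A.
Step 7 — Complex power: S = V·I* = 9.143 + j9.681 VA.
Step 8 — Real power: P = Re(S) = 9.143 W.
Step 9 — Reactive power: Q = Im(S) = 9.681 VAR.
Step 10 — Apparent power: |S| = 13.32 VA.
Step 11 — Power factor: PF = P/|S| = 0.6866 (lagging).

(a) P = 9.143 W  (b) Q = 9.681 VAR  (c) S = 13.32 VA  (d) PF = 0.6866 (lagging)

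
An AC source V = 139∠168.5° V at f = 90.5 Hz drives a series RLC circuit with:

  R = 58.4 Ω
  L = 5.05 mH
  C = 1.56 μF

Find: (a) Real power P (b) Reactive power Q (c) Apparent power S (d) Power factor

Step 1 — Angular frequency: ω = 2π·f = 2π·90.5 = 568.6 rad/s.
Step 2 — Component impedances:
  R: Z = R = 58.4 Ω
  L: Z = jωL = j·568.6·0.00505 = 0 + j2.872 Ω
  C: Z = 1/(jωC) = -j/(ω·C) = 0 - j1127 Ω
Step 3 — Series combination: Z_total = R + L + C = 58.4 - j1124 Ω = 1126∠-87.0° Ω.
Step 4 — Source phasor: V = 139∠168.5° V = -136.2 + j27.71 V.
Step 5 — Current: I = V / Z = -0.03085 - j0.1195 A = 0.1234∠-104.5° A.
Step 6 — Complex power: S = V·I* = 0.89 - j17.14 VA.
Step 7 — Real power: P = Re(S) = 0.89 W.
Step 8 — Reactive power: Q = Im(S) = -17.14 VAR.
Step 9 — Apparent power: |S| = 17.16 VA.
Step 10 — Power factor: PF = P/|S| = 0.05187 (leading).

(a) P = 0.89 W  (b) Q = -17.14 VAR  (c) S = 17.16 VA  (d) PF = 0.05187 (leading)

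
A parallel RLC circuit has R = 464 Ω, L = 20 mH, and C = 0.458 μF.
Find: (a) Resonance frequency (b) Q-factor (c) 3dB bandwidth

Step 1 — Resonance: ω₀ = 1/√(LC) = 1/√(0.02·4.58e-07) = 1.045e+04 rad/s.
Step 2 — f₀ = ω₀/(2π) = 1663 Hz.
Step 3 — Parallel Q: Q = R/(ω₀L) = 464/(1.045e+04·0.02) = 2.22.
Step 4 — Bandwidth: Δω = ω₀/Q = 4706 rad/s; BW = Δω/(2π) = 748.9 Hz.

(a) f₀ = 1663 Hz  (b) Q = 2.22  (c) BW = 748.9 Hz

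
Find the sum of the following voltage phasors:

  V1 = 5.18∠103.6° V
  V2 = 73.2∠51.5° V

Step 1 — Convert each phasor to rectangular form:
  V1 = 5.18·(cos(103.6°) + j·sin(103.6°)) = -1.218 + j5.035 V
  V2 = 73.2·(cos(51.5°) + j·sin(51.5°)) = 45.57 + j57.29 V
Step 2 — Sum components: V_total = 44.35 + j62.32 V.
Step 3 — Convert to polar: |V_total| = 76.49 V, ∠V_total = 54.6°.

V_total = 76.49∠54.6° V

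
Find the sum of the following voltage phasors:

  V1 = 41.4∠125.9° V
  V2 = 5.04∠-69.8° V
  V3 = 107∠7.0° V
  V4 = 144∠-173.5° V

Step 1 — Convert each phasor to rectangular form:
  V1 = 41.4·(cos(125.9°) + j·sin(125.9°)) = -24.28 + j33.54 V
  V2 = 5.04·(cos(-69.8°) + j·sin(-69.8°)) = 1.74 - j4.73 V
  V3 = 107·(cos(7.0°) + j·sin(7.0°)) = 106.2 + j13.04 V
  V4 = 144·(cos(-173.5°) + j·sin(-173.5°)) = -143.1 - j16.3 V
Step 2 — Sum components: V_total = -59.41 + j25.54 V.
Step 3 — Convert to polar: |V_total| = 64.67 V, ∠V_total = 156.7°.

V_total = 64.67∠156.7° V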